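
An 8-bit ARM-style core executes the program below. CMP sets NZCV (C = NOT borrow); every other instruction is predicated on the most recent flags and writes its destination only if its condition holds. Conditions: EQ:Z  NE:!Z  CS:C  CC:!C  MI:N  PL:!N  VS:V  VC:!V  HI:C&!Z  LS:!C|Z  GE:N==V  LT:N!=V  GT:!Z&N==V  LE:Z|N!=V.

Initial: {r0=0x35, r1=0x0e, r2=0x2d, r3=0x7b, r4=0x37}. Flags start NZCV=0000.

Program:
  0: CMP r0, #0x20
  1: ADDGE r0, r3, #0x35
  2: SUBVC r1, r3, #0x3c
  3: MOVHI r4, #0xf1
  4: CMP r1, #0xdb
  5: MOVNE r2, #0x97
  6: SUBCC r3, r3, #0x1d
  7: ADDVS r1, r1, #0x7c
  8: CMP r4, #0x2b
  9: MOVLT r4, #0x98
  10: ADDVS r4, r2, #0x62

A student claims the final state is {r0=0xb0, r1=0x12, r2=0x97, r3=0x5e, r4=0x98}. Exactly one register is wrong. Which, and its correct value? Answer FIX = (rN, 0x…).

FIX = (r1, 0x3f)

0: ✓ CMP  NZCV=0010
1: ✓ ADDGE  r0←0xb0
2: ✓ SUBVC  r1←0x3f
3: ✓ MOVHI  r4←0xf1
4: ✓ CMP  NZCV=0000
5: ✓ MOVNE  r2←0x97
6: ✓ SUBCC  r3←0x5e
7: · ADDVS
8: ✓ CMP  NZCV=1010
9: ✓ MOVLT  r4←0x98
10: · ADDVS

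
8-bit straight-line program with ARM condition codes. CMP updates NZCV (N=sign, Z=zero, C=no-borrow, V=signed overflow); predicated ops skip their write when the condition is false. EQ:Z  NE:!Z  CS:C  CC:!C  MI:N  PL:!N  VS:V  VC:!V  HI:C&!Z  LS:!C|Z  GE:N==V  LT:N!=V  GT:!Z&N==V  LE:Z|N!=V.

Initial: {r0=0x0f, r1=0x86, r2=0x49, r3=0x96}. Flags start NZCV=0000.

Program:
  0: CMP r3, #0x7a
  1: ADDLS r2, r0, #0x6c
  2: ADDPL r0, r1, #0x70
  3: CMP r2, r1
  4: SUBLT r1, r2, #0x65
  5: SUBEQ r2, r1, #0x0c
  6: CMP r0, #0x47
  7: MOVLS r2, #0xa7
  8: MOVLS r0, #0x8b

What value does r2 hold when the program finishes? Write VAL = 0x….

0: ✓ CMP  NZCV=0011
1: · ADDLS
2: ✓ ADDPL  r0←0xf6
3: ✓ CMP  NZCV=1001
4: · SUBLT
5: · SUBEQ
6: ✓ CMP  NZCV=1010
7: · MOVLS
8: · MOVLS

VAL = 0x49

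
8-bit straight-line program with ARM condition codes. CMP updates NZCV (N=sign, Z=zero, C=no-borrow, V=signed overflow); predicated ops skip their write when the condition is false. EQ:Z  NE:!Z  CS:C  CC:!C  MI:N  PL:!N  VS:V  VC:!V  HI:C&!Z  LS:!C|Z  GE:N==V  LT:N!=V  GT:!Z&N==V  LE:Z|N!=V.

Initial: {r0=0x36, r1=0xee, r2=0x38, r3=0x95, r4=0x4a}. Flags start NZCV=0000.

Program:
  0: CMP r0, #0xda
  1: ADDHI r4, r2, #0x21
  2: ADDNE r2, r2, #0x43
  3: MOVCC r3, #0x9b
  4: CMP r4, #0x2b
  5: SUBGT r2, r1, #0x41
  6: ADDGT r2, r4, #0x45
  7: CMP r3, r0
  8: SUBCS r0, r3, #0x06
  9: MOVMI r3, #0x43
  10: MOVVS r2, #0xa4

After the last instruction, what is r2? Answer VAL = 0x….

VAL = 0xa4

[0] flags=0000 → (cmp)
[1] flags=0000 HI?F → skip
[2] flags=0000 NE?T → r2=0x7b
[3] flags=0000 CC?T → r3=0x9b
[4] flags=0010 → (cmp)
[5] flags=0010 GT?T → r2=0xad
[6] flags=0010 GT?T → r2=0x8f
[7] flags=0011 → (cmp)
[8] flags=0011 CS?T → r0=0x95
[9] flags=0011 MI?F → skip
[10] flags=0011 VS?T → r2=0xa4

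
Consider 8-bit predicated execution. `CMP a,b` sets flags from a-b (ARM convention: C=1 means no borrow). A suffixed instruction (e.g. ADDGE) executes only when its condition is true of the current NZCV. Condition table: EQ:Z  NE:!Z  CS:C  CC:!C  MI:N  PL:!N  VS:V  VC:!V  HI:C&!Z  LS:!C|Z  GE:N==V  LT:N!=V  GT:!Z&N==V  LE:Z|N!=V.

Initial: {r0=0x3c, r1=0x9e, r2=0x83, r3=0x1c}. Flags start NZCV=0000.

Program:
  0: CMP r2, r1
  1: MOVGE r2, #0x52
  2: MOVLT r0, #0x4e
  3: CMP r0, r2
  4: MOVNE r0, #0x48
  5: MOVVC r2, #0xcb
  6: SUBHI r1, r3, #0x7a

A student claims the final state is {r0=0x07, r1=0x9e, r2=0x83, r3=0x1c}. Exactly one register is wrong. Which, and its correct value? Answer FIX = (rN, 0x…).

FIX = (r0, 0x48)

[0] flags=1000 → (cmp)
[1] flags=1000 GE?F → skip
[2] flags=1000 LT?T → r0=0x4e
[3] flags=1001 → (cmp)
[4] flags=1001 NE?T → r0=0x48
[5] flags=1001 VC?F → skip
[6] flags=1001 HI?F → skip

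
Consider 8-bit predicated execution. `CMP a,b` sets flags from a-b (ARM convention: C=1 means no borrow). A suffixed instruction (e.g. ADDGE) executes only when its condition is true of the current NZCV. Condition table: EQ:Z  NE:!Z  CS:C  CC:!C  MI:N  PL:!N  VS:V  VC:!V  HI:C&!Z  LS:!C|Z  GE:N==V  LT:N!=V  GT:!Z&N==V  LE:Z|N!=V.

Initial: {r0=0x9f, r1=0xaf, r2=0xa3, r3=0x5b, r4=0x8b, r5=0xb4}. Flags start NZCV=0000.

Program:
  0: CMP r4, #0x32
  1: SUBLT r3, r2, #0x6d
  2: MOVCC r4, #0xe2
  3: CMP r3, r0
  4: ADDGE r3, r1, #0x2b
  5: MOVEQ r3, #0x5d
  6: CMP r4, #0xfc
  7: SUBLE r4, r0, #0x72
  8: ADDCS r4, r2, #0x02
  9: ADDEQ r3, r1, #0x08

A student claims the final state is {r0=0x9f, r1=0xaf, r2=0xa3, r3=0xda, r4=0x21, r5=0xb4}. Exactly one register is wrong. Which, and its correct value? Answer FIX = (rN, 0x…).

0: ✓ CMP  NZCV=0011
1: ✓ SUBLT  r3←0x36
2: · MOVCC
3: ✓ CMP  NZCV=1001
4: ✓ ADDGE  r3←0xda
5: · MOVEQ
6: ✓ CMP  NZCV=1000
7: ✓ SUBLE  r4←0x2d
8: · ADDCS
9: · ADDEQ

FIX = (r4, 0x2d)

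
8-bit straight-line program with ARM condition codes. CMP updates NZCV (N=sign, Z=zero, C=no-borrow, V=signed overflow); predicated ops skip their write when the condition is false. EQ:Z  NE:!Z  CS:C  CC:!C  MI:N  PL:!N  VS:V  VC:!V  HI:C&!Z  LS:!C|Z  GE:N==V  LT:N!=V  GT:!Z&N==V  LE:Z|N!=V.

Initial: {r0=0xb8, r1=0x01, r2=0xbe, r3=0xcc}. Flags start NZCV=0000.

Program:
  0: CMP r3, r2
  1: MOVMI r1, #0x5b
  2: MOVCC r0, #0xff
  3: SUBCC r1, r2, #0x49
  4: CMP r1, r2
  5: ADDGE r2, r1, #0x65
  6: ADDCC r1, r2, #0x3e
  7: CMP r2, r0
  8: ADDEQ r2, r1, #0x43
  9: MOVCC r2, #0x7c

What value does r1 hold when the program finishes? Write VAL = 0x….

[0] flags=0010 → (cmp)
[1] flags=0010 MI?F → skip
[2] flags=0010 CC?F → skip
[3] flags=0010 CC?F → skip
[4] flags=0000 → (cmp)
[5] flags=0000 GE?T → r2=0x66
[6] flags=0000 CC?T → r1=0xa4
[7] flags=1001 → (cmp)
[8] flags=1001 EQ?F → skip
[9] flags=1001 CC?T → r2=0x7c

VAL = 0xa4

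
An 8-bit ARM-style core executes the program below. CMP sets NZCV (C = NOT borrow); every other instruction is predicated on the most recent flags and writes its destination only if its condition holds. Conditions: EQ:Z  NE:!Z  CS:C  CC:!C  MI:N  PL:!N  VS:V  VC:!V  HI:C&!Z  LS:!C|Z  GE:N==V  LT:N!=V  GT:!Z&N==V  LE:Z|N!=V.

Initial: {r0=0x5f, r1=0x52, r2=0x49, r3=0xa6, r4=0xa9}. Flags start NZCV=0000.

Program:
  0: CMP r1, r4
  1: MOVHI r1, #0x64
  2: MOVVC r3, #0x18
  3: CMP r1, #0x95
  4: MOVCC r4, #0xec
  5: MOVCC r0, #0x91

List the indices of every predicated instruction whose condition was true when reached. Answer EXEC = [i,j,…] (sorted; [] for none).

0: ✓ CMP  NZCV=1001
1: · MOVHI
2: · MOVVC
3: ✓ CMP  NZCV=1001
4: ✓ MOVCC  r4←0xec
5: ✓ MOVCC  r0←0x91

EXEC = [4,5]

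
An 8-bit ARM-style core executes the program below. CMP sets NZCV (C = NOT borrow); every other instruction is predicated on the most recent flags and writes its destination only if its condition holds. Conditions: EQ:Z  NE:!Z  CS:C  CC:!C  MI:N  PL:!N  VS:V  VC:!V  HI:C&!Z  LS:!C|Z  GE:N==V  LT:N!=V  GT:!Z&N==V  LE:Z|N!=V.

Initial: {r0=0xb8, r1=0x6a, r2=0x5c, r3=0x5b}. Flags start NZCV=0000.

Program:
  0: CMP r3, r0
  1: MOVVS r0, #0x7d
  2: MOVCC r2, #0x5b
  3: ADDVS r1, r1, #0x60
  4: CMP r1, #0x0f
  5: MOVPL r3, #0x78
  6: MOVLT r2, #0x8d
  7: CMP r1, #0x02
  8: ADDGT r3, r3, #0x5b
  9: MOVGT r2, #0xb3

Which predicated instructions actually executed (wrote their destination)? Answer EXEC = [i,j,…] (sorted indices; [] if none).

EXEC = [1,2,3,6]

[0] flags=1001 → (cmp)
[1] flags=1001 VS?T → r0=0x7d
[2] flags=1001 CC?T → r2=0x5b
[3] flags=1001 VS?T → r1=0xca
[4] flags=1010 → (cmp)
[5] flags=1010 PL?F → skip
[6] flags=1010 LT?T → r2=0x8d
[7] flags=1010 → (cmp)
[8] flags=1010 GT?F → skip
[9] flags=1010 GT?F → skip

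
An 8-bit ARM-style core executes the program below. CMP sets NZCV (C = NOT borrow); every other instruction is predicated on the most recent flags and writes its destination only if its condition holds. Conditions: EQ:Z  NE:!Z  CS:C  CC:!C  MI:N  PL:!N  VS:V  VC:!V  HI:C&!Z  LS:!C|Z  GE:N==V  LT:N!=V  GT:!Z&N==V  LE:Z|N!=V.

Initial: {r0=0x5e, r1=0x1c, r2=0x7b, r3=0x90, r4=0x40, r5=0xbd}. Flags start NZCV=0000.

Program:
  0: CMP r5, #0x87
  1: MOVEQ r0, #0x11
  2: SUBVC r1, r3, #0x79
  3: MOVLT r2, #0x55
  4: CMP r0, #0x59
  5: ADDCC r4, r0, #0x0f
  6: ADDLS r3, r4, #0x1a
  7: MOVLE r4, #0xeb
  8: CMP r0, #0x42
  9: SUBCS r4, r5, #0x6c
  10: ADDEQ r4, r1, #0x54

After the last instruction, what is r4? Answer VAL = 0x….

[0] flags=0010 → (cmp)
[1] flags=0010 EQ?F → skip
[2] flags=0010 VC?T → r1=0x17
[3] flags=0010 LT?F → skip
[4] flags=0010 → (cmp)
[5] flags=0010 CC?F → skip
[6] flags=0010 LS?F → skip
[7] flags=0010 LE?F → skip
[8] flags=0010 → (cmp)
[9] flags=0010 CS?T → r4=0x51
[10] flags=0010 EQ?F → skip

VAL = 0x51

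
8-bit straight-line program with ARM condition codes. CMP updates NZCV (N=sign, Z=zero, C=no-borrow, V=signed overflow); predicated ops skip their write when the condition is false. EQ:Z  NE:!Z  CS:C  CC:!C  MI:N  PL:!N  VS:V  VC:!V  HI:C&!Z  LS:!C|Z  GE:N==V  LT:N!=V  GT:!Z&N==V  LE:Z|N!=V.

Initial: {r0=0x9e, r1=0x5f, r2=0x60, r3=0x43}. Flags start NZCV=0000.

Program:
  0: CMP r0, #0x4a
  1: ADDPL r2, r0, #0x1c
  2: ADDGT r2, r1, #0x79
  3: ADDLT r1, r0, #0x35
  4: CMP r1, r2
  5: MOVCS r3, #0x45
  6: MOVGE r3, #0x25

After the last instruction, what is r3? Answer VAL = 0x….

VAL = 0x25

0: ✓ CMP  NZCV=0011
1: ✓ ADDPL  r2←0xba
2: · ADDGT
3: ✓ ADDLT  r1←0xd3
4: ✓ CMP  NZCV=0010
5: ✓ MOVCS  r3←0x45
6: ✓ MOVGE  r3←0x25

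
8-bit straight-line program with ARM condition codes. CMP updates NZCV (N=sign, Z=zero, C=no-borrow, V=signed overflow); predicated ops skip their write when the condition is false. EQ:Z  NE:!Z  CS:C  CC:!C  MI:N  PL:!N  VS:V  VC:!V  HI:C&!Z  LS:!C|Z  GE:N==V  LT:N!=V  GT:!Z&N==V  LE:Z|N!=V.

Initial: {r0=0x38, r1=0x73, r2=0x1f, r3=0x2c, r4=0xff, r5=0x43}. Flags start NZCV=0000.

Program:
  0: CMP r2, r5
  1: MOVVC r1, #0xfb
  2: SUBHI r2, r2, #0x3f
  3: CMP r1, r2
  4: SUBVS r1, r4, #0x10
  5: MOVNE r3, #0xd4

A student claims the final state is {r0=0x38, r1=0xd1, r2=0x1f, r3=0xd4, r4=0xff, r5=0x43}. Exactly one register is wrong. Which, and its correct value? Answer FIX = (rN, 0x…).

FIX = (r1, 0xfb)

[0] flags=1000 → (cmp)
[1] flags=1000 VC?T → r1=0xfb
[2] flags=1000 HI?F → skip
[3] flags=1010 → (cmp)
[4] flags=1010 VS?F → skip
[5] flags=1010 NE?T → r3=0xd4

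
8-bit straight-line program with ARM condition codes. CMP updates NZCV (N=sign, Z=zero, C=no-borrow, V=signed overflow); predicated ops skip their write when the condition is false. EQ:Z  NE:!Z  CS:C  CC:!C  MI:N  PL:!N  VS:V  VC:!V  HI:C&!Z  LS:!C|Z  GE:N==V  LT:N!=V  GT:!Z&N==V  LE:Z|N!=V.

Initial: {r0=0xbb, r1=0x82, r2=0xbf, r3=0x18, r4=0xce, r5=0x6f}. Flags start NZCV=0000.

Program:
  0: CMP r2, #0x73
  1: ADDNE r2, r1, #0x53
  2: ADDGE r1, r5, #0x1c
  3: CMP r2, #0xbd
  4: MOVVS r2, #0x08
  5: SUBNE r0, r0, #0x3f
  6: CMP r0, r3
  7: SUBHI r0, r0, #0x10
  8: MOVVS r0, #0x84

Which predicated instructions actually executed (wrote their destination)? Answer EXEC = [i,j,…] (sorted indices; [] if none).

0: ✓ CMP  NZCV=0011
1: ✓ ADDNE  r2←0xd5
2: · ADDGE
3: ✓ CMP  NZCV=0010
4: · MOVVS
5: ✓ SUBNE  r0←0x7c
6: ✓ CMP  NZCV=0010
7: ✓ SUBHI  r0←0x6c
8: · MOVVS

EXEC = [1,5,7]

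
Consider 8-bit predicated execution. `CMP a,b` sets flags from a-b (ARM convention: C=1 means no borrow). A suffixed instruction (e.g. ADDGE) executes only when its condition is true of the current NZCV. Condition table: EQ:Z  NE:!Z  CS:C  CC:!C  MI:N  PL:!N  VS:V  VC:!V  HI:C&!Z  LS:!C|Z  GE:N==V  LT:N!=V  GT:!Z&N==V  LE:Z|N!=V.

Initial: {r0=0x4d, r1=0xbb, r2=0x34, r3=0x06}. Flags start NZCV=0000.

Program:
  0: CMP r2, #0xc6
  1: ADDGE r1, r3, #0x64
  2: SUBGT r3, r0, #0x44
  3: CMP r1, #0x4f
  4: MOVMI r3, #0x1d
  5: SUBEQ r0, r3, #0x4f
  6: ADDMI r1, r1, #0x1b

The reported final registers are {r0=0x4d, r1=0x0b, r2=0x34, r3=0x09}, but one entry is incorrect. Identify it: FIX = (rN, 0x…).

0: ✓ CMP  NZCV=0000
1: ✓ ADDGE  r1←0x6a
2: ✓ SUBGT  r3←0x09
3: ✓ CMP  NZCV=0010
4: · MOVMI
5: · SUBEQ
6: · ADDMI

FIX = (r1, 0x6a)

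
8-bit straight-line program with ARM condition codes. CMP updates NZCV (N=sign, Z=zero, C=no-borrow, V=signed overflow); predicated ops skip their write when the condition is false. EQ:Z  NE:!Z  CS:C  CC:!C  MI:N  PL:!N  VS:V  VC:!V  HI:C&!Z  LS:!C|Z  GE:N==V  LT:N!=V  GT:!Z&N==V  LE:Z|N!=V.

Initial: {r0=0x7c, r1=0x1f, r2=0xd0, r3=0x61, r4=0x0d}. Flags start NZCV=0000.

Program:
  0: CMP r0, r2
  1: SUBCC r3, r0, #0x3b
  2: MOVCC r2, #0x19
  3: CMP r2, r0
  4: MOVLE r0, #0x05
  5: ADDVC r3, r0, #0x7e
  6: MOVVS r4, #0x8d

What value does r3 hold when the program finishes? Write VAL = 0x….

[0] flags=1001 → (cmp)
[1] flags=1001 CC?T → r3=0x41
[2] flags=1001 CC?T → r2=0x19
[3] flags=1000 → (cmp)
[4] flags=1000 LE?T → r0=0x05
[5] flags=1000 VC?T → r3=0x83
[6] flags=1000 VS?F → skip

VAL = 0x83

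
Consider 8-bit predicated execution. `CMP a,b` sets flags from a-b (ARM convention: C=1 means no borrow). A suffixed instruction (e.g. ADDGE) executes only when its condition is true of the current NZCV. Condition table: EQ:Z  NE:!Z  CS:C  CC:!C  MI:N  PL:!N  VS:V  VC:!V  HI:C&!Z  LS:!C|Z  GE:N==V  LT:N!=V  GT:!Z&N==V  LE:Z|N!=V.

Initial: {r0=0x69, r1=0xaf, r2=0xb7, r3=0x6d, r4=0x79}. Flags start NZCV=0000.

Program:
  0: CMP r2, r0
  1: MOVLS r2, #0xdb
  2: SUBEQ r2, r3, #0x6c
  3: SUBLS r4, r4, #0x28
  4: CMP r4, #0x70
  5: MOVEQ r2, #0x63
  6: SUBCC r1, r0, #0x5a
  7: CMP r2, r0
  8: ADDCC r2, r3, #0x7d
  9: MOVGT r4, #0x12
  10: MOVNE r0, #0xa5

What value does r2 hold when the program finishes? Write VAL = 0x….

0: ✓ CMP  NZCV=0011
1: · MOVLS
2: · SUBEQ
3: · SUBLS
4: ✓ CMP  NZCV=0010
5: · MOVEQ
6: · SUBCC
7: ✓ CMP  NZCV=0011
8: · ADDCC
9: · MOVGT
10: ✓ MOVNE  r0←0xa5

VAL = 0xb7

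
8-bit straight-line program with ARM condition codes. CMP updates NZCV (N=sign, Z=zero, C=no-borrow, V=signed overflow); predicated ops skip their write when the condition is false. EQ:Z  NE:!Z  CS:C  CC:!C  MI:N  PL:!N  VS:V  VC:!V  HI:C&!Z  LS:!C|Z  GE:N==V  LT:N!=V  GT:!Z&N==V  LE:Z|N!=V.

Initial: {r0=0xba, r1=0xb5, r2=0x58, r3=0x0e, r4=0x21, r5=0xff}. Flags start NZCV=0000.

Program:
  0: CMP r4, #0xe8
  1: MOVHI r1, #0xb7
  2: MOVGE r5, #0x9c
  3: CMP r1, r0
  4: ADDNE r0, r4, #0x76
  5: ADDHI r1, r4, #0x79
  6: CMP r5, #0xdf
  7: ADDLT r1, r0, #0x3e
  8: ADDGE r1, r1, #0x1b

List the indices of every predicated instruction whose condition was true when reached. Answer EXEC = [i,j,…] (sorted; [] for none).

EXEC = [2,4,7]

[0] flags=0000 → (cmp)
[1] flags=0000 HI?F → skip
[2] flags=0000 GE?T → r5=0x9c
[3] flags=1000 → (cmp)
[4] flags=1000 NE?T → r0=0x97
[5] flags=1000 HI?F → skip
[6] flags=1000 → (cmp)
[7] flags=1000 LT?T → r1=0xd5
[8] flags=1000 GE?F → skip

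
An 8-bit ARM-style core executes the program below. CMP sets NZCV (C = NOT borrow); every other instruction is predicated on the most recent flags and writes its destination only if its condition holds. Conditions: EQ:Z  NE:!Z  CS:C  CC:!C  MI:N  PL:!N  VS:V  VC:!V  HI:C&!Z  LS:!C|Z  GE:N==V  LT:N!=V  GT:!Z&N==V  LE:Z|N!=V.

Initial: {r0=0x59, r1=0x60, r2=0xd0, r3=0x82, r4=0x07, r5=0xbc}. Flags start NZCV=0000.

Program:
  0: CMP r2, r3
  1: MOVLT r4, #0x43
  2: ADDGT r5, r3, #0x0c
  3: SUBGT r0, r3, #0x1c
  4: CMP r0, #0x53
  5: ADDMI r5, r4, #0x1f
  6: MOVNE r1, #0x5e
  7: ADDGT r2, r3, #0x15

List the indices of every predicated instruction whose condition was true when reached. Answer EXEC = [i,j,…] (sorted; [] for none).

0: ✓ CMP  NZCV=0010
1: · MOVLT
2: ✓ ADDGT  r5←0x8e
3: ✓ SUBGT  r0←0x66
4: ✓ CMP  NZCV=0010
5: · ADDMI
6: ✓ MOVNE  r1←0x5e
7: ✓ ADDGT  r2←0x97

EXEC = [2,3,6,7]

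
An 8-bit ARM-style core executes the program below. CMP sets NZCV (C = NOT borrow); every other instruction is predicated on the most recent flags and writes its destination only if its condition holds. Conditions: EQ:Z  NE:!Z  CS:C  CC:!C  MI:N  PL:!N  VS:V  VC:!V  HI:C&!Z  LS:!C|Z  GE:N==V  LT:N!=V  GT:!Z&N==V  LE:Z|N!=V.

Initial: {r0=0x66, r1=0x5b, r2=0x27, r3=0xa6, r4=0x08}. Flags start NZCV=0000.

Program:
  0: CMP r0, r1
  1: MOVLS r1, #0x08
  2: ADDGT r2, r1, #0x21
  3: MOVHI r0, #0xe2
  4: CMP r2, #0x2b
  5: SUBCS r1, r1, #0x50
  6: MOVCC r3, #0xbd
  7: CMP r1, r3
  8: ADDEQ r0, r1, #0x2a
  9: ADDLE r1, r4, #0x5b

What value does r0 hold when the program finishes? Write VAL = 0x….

[0] flags=0010 → (cmp)
[1] flags=0010 LS?F → skip
[2] flags=0010 GT?T → r2=0x7c
[3] flags=0010 HI?T → r0=0xe2
[4] flags=0010 → (cmp)
[5] flags=0010 CS?T → r1=0x0b
[6] flags=0010 CC?F → skip
[7] flags=0000 → (cmp)
[8] flags=0000 EQ?F → skip
[9] flags=0000 LE?F → skip

VAL = 0xe2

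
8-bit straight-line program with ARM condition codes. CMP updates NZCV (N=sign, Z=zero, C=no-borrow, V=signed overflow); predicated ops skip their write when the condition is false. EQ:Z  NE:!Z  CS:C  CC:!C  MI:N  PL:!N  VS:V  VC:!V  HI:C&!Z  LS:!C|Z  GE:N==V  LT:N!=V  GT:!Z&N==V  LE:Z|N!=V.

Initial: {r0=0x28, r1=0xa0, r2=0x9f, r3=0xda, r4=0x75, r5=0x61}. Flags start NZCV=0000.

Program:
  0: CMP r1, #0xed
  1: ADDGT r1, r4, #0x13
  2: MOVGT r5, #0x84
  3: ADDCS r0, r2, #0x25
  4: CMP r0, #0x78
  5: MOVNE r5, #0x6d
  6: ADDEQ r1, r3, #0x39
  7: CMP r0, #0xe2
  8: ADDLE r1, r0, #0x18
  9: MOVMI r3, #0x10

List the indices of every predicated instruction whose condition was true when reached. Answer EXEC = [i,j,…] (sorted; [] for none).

EXEC = [5]

[0] flags=1000 → (cmp)
[1] flags=1000 GT?F → skip
[2] flags=1000 GT?F → skip
[3] flags=1000 CS?F → skip
[4] flags=1000 → (cmp)
[5] flags=1000 NE?T → r5=0x6d
[6] flags=1000 EQ?F → skip
[7] flags=0000 → (cmp)
[8] flags=0000 LE?F → skip
[9] flags=0000 MI?F → skip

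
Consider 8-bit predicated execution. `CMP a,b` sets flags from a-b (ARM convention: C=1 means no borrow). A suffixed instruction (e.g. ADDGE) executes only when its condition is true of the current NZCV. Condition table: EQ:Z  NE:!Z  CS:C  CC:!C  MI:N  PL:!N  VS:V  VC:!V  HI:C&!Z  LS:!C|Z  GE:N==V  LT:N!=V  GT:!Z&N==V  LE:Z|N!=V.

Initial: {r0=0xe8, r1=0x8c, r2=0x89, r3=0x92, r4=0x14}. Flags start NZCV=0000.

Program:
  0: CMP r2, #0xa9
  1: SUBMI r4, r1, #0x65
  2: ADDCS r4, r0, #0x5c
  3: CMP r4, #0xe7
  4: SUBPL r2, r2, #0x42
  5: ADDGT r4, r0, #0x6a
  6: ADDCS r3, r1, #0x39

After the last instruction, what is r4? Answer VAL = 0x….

VAL = 0x52

0: ✓ CMP  NZCV=1000
1: ✓ SUBMI  r4←0x27
2: · ADDCS
3: ✓ CMP  NZCV=0000
4: ✓ SUBPL  r2←0x47
5: ✓ ADDGT  r4←0x52
6: · ADDCS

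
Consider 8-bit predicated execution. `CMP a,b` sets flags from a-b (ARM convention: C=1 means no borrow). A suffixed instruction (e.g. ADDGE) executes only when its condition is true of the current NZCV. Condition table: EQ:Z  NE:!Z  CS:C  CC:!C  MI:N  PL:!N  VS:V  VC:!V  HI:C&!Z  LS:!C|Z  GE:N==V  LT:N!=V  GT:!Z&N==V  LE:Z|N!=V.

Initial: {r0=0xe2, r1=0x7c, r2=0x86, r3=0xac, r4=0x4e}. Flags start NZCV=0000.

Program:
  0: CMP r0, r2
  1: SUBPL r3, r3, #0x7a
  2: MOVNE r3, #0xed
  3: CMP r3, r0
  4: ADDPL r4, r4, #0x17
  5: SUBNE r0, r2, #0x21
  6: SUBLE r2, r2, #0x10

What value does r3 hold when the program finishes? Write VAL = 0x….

VAL = 0xed

[0] flags=0010 → (cmp)
[1] flags=0010 PL?T → r3=0x32
[2] flags=0010 NE?T → r3=0xed
[3] flags=0010 → (cmp)
[4] flags=0010 PL?T → r4=0x65
[5] flags=0010 NE?T → r0=0x65
[6] flags=0010 LE?F → skip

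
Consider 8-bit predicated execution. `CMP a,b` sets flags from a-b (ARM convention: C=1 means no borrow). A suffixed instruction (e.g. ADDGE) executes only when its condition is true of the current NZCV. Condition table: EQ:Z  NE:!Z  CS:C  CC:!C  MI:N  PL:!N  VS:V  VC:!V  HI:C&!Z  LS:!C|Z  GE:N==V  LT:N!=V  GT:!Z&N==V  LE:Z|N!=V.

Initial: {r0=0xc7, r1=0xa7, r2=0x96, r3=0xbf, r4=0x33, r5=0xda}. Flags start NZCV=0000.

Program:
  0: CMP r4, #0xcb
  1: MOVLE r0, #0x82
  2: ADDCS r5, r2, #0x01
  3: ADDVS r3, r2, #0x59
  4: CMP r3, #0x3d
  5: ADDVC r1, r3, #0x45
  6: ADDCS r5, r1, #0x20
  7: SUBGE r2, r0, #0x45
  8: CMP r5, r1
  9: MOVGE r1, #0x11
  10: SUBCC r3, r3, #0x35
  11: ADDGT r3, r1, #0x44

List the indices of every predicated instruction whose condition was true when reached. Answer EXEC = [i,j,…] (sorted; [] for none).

0: ✓ CMP  NZCV=0000
1: · MOVLE
2: · ADDCS
3: · ADDVS
4: ✓ CMP  NZCV=1010
5: ✓ ADDVC  r1←0x04
6: ✓ ADDCS  r5←0x24
7: · SUBGE
8: ✓ CMP  NZCV=0010
9: ✓ MOVGE  r1←0x11
10: · SUBCC
11: ✓ ADDGT  r3←0x55

EXEC = [5,6,9,11]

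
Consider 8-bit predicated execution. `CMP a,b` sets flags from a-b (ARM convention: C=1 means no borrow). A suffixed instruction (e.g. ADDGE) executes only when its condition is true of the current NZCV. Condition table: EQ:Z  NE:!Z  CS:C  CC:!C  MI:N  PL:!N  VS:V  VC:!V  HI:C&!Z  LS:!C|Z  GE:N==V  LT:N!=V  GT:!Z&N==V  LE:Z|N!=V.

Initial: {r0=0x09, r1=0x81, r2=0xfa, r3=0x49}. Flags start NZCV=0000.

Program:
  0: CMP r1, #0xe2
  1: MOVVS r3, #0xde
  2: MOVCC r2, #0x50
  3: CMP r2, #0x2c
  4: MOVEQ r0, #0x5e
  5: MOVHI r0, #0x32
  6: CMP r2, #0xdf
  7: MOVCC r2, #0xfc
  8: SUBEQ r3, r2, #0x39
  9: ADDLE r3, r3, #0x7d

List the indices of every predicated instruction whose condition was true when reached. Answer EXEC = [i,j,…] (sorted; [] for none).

0: ✓ CMP  NZCV=1000
1: · MOVVS
2: ✓ MOVCC  r2←0x50
3: ✓ CMP  NZCV=0010
4: · MOVEQ
5: ✓ MOVHI  r0←0x32
6: ✓ CMP  NZCV=0000
7: ✓ MOVCC  r2←0xfc
8: · SUBEQ
9: · ADDLE

EXEC = [2,5,7]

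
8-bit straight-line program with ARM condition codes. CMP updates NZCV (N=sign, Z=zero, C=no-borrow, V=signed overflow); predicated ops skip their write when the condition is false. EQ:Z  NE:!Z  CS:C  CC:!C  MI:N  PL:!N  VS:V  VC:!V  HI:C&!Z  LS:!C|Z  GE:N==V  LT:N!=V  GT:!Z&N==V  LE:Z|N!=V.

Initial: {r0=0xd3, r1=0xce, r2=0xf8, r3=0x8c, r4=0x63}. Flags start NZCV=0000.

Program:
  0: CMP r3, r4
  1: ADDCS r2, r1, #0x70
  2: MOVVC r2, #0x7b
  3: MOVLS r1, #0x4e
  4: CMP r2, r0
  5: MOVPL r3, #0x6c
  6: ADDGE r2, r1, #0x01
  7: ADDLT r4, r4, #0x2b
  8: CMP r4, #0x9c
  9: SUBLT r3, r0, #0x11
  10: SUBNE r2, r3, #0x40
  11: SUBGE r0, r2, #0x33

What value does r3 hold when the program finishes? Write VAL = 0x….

VAL = 0x6c

[0] flags=0011 → (cmp)
[1] flags=0011 CS?T → r2=0x3e
[2] flags=0011 VC?F → skip
[3] flags=0011 LS?F → skip
[4] flags=0000 → (cmp)
[5] flags=0000 PL?T → r3=0x6c
[6] flags=0000 GE?T → r2=0xcf
[7] flags=0000 LT?F → skip
[8] flags=1001 → (cmp)
[9] flags=1001 LT?F → skip
[10] flags=1001 NE?T → r2=0x2c
[11] flags=1001 GE?T → r0=0xf9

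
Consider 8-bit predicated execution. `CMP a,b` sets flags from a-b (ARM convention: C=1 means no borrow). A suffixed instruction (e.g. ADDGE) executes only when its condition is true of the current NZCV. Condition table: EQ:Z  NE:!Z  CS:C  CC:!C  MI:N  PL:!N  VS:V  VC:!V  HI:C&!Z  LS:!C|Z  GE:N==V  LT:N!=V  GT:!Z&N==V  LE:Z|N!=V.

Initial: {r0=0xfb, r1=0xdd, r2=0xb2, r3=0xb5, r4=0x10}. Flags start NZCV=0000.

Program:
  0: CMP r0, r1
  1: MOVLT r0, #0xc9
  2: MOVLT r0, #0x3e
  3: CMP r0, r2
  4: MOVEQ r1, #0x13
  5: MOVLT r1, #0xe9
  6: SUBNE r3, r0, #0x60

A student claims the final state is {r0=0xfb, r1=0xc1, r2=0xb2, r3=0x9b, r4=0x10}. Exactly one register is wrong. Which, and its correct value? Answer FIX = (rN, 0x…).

FIX = (r1, 0xdd)

0: ✓ CMP  NZCV=0010
1: · MOVLT
2: · MOVLT
3: ✓ CMP  NZCV=0010
4: · MOVEQ
5: · MOVLT
6: ✓ SUBNE  r3←0x9b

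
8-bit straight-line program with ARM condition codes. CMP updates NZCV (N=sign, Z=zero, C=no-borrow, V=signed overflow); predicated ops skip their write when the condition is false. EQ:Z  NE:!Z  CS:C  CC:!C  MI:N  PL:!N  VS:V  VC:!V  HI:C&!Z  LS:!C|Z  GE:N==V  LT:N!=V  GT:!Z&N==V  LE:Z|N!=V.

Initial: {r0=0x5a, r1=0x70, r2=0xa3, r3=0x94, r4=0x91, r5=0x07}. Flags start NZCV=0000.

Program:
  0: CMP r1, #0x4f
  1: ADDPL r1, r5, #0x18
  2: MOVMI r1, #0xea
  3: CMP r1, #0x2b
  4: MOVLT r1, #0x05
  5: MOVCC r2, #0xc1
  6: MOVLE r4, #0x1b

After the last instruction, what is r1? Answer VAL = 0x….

VAL = 0x05

[0] flags=0010 → (cmp)
[1] flags=0010 PL?T → r1=0x1f
[2] flags=0010 MI?F → skip
[3] flags=1000 → (cmp)
[4] flags=1000 LT?T → r1=0x05
[5] flags=1000 CC?T → r2=0xc1
[6] flags=1000 LE?T → r4=0x1b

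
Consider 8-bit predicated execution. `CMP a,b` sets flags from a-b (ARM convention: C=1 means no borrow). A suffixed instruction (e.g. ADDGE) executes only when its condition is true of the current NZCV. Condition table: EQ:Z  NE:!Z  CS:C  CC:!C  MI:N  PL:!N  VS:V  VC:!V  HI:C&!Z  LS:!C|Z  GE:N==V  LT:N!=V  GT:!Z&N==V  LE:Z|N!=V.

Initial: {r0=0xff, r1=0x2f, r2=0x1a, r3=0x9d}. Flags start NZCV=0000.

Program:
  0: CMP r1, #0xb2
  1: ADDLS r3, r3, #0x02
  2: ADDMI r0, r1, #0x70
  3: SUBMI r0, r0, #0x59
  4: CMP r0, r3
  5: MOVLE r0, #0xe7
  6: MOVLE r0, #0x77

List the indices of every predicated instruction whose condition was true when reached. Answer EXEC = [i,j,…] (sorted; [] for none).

EXEC = [1]

[0] flags=0000 → (cmp)
[1] flags=0000 LS?T → r3=0x9f
[2] flags=0000 MI?F → skip
[3] flags=0000 MI?F → skip
[4] flags=0010 → (cmp)
[5] flags=0010 LE?F → skip
[6] flags=0010 LE?F → skip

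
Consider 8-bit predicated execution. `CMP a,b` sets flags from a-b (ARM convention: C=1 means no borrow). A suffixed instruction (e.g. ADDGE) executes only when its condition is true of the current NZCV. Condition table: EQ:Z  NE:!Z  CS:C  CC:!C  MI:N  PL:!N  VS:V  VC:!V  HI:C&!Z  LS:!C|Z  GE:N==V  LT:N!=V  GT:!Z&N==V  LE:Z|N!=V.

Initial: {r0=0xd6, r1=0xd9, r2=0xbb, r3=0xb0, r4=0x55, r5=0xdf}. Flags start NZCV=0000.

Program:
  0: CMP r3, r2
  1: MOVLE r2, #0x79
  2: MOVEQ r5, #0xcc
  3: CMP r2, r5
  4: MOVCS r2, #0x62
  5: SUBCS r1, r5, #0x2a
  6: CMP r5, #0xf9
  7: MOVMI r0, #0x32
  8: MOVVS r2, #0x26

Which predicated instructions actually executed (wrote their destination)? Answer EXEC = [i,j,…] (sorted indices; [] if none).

EXEC = [1,7]

0: ✓ CMP  NZCV=1000
1: ✓ MOVLE  r2←0x79
2: · MOVEQ
3: ✓ CMP  NZCV=1001
4: · MOVCS
5: · SUBCS
6: ✓ CMP  NZCV=1000
7: ✓ MOVMI  r0←0x32
8: · MOVVS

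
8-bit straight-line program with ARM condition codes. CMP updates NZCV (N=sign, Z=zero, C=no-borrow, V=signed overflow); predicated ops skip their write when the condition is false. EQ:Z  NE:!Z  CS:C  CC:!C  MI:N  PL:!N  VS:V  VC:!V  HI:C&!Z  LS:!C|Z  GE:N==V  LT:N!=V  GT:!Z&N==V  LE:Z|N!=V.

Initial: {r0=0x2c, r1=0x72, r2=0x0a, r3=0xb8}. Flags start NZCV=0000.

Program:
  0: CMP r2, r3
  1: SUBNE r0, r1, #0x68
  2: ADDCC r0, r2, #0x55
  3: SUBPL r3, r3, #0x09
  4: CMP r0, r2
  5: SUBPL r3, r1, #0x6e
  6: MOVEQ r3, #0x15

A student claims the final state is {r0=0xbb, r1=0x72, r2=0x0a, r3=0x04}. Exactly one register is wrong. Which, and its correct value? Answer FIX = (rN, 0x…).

0: ✓ CMP  NZCV=0000
1: ✓ SUBNE  r0←0x0a
2: ✓ ADDCC  r0←0x5f
3: ✓ SUBPL  r3←0xaf
4: ✓ CMP  NZCV=0010
5: ✓ SUBPL  r3←0x04
6: · MOVEQ

FIX = (r0, 0x5f)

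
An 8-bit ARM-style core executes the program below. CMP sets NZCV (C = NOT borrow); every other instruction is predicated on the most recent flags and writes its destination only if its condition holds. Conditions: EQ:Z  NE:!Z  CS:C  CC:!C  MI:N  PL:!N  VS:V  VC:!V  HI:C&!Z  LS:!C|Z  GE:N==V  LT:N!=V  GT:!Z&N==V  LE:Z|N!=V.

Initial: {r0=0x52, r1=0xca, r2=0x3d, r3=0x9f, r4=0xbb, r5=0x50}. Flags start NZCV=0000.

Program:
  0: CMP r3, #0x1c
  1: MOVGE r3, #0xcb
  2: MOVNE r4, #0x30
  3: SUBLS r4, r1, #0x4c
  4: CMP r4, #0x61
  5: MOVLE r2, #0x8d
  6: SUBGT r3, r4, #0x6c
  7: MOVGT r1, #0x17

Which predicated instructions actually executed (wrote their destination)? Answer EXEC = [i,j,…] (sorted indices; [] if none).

EXEC = [2,5]

0: ✓ CMP  NZCV=1010
1: · MOVGE
2: ✓ MOVNE  r4←0x30
3: · SUBLS
4: ✓ CMP  NZCV=1000
5: ✓ MOVLE  r2←0x8d
6: · SUBGT
7: · MOVGT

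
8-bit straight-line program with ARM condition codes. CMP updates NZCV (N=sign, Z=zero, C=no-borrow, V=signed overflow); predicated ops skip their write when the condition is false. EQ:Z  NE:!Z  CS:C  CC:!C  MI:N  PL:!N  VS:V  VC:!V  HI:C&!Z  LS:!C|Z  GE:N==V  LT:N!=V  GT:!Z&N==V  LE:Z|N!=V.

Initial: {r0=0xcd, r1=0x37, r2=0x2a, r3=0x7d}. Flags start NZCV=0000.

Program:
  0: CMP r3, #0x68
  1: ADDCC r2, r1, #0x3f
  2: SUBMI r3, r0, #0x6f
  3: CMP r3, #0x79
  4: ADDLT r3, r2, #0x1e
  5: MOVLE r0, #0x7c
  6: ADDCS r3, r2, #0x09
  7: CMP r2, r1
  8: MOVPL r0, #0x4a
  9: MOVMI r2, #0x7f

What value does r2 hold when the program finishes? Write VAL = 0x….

VAL = 0x7f

[0] flags=0010 → (cmp)
[1] flags=0010 CC?F → skip
[2] flags=0010 MI?F → skip
[3] flags=0010 → (cmp)
[4] flags=0010 LT?F → skip
[5] flags=0010 LE?F → skip
[6] flags=0010 CS?T → r3=0x33
[7] flags=1000 → (cmp)
[8] flags=1000 PL?F → skip
[9] flags=1000 MI?T → r2=0x7f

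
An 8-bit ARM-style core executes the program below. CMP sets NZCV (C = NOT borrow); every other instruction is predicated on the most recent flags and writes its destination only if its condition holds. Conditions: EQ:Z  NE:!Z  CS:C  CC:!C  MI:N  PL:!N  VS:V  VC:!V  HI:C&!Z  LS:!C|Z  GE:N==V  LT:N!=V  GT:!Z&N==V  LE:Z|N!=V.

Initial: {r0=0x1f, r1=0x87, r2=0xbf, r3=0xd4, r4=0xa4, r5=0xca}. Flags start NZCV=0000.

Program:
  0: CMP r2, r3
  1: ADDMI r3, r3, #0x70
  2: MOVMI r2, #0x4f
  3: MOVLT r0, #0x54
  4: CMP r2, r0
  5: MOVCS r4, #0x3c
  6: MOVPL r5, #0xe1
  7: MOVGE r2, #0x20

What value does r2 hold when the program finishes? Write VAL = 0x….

VAL = 0x4f

[0] flags=1000 → (cmp)
[1] flags=1000 MI?T → r3=0x44
[2] flags=1000 MI?T → r2=0x4f
[3] flags=1000 LT?T → r0=0x54
[4] flags=1000 → (cmp)
[5] flags=1000 CS?F → skip
[6] flags=1000 PL?F → skip
[7] flags=1000 GE?F → skip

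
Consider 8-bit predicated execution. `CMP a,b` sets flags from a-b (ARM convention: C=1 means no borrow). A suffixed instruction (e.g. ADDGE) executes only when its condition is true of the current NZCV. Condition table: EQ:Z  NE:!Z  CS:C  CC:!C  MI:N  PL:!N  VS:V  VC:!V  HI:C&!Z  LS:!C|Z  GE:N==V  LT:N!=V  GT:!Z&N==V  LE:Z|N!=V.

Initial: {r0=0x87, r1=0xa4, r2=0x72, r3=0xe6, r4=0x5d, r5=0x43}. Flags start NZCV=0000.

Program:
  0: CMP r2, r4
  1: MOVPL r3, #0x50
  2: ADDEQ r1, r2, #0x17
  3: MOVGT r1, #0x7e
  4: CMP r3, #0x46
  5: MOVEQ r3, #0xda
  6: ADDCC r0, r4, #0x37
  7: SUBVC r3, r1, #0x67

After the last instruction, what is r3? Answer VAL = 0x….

VAL = 0x17

0: ✓ CMP  NZCV=0010
1: ✓ MOVPL  r3←0x50
2: · ADDEQ
3: ✓ MOVGT  r1←0x7e
4: ✓ CMP  NZCV=0010
5: · MOVEQ
6: · ADDCC
7: ✓ SUBVC  r3←0x17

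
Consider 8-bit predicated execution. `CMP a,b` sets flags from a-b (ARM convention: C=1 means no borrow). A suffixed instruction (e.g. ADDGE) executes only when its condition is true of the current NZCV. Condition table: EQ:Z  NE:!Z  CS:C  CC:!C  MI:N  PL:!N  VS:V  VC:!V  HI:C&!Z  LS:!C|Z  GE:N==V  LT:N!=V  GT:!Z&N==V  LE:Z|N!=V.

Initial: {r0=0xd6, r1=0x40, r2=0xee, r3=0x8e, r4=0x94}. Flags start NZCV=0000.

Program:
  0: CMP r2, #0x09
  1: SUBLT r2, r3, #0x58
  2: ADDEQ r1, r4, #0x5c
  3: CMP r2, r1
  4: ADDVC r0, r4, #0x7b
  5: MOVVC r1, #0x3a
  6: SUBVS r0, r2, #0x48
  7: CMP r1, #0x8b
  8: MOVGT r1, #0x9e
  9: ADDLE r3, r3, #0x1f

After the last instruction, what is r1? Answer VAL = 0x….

0: ✓ CMP  NZCV=1010
1: ✓ SUBLT  r2←0x36
2: · ADDEQ
3: ✓ CMP  NZCV=1000
4: ✓ ADDVC  r0←0x0f
5: ✓ MOVVC  r1←0x3a
6: · SUBVS
7: ✓ CMP  NZCV=1001
8: ✓ MOVGT  r1←0x9e
9: · ADDLE

VAL = 0x9e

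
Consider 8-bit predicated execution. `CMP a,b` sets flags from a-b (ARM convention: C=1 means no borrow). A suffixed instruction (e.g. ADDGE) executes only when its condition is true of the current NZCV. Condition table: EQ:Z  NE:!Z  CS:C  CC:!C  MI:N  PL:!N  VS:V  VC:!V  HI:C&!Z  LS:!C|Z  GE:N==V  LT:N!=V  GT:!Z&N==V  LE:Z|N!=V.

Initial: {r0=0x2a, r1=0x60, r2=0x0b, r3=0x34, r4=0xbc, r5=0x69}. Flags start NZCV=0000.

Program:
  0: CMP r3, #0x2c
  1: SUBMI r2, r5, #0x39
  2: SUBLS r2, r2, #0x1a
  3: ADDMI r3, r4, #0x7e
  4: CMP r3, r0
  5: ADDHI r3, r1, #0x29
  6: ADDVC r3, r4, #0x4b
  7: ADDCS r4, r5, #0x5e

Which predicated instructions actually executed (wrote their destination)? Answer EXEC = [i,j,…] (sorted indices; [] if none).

EXEC = [5,6,7]

0: ✓ CMP  NZCV=0010
1: · SUBMI
2: · SUBLS
3: · ADDMI
4: ✓ CMP  NZCV=0010
5: ✓ ADDHI  r3←0x89
6: ✓ ADDVC  r3←0x07
7: ✓ ADDCS  r4←0xc7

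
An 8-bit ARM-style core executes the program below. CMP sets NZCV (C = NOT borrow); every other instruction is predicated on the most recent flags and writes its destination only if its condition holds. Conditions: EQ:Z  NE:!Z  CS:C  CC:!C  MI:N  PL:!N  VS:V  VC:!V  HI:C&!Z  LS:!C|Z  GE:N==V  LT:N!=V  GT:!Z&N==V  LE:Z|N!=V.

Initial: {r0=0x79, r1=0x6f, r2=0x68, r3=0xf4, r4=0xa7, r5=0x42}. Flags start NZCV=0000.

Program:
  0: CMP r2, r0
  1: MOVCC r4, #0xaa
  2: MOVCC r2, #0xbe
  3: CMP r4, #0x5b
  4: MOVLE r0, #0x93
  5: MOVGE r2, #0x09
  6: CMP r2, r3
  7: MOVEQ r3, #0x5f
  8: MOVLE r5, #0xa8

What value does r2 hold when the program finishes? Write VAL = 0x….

VAL = 0xbe

[0] flags=1000 → (cmp)
[1] flags=1000 CC?T → r4=0xaa
[2] flags=1000 CC?T → r2=0xbe
[3] flags=0011 → (cmp)
[4] flags=0011 LE?T → r0=0x93
[5] flags=0011 GE?F → skip
[6] flags=1000 → (cmp)
[7] flags=1000 EQ?F → skip
[8] flags=1000 LE?T → r5=0xa8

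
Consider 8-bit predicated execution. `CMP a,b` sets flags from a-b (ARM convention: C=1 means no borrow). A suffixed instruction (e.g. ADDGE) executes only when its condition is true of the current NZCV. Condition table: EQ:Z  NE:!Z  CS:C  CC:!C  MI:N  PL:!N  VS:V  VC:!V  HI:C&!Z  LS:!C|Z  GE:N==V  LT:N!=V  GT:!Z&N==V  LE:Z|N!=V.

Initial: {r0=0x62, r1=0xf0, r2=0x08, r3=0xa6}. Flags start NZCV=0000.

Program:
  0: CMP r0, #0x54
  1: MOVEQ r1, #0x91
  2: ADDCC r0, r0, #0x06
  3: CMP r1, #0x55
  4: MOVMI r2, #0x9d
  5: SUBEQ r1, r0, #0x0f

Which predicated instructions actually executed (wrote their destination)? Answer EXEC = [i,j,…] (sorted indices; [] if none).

[0] flags=0010 → (cmp)
[1] flags=0010 EQ?F → skip
[2] flags=0010 CC?F → skip
[3] flags=1010 → (cmp)
[4] flags=1010 MI?T → r2=0x9d
[5] flags=1010 EQ?F → skip

EXEC = [4]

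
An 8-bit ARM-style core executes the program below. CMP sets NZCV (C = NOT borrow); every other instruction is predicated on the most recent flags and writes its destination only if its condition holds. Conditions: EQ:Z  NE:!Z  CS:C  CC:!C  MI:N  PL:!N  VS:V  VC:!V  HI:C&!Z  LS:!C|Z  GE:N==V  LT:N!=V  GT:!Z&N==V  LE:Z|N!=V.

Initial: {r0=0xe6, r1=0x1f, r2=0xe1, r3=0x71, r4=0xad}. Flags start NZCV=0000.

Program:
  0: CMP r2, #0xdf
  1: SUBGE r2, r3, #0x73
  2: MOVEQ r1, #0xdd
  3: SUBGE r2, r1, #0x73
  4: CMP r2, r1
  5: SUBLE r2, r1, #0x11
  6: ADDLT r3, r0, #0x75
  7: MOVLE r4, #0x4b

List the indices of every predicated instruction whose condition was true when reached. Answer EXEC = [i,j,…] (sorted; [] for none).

[0] flags=0010 → (cmp)
[1] flags=0010 GE?T → r2=0xfe
[2] flags=0010 EQ?F → skip
[3] flags=0010 GE?T → r2=0xac
[4] flags=1010 → (cmp)
[5] flags=1010 LE?T → r2=0x0e
[6] flags=1010 LT?T → r3=0x5b
[7] flags=1010 LE?T → r4=0x4b

EXEC = [1,3,5,6,7]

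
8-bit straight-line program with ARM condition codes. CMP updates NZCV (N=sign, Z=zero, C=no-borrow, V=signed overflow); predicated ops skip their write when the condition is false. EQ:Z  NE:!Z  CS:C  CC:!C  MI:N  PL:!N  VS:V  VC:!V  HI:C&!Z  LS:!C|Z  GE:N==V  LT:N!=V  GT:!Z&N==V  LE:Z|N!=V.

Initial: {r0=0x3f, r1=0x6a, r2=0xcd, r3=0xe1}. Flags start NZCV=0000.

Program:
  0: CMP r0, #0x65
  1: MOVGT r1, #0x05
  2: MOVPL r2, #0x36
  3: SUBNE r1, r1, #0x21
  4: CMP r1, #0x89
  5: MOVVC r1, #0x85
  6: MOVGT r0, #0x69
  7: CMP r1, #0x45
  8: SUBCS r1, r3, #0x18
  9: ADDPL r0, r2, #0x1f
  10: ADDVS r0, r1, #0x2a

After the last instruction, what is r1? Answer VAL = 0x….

[0] flags=1000 → (cmp)
[1] flags=1000 GT?F → skip
[2] flags=1000 PL?F → skip
[3] flags=1000 NE?T → r1=0x49
[4] flags=1001 → (cmp)
[5] flags=1001 VC?F → skip
[6] flags=1001 GT?T → r0=0x69
[7] flags=0010 → (cmp)
[8] flags=0010 CS?T → r1=0xc9
[9] flags=0010 PL?T → r0=0xec
[10] flags=0010 VS?F → skip

VAL = 0xc9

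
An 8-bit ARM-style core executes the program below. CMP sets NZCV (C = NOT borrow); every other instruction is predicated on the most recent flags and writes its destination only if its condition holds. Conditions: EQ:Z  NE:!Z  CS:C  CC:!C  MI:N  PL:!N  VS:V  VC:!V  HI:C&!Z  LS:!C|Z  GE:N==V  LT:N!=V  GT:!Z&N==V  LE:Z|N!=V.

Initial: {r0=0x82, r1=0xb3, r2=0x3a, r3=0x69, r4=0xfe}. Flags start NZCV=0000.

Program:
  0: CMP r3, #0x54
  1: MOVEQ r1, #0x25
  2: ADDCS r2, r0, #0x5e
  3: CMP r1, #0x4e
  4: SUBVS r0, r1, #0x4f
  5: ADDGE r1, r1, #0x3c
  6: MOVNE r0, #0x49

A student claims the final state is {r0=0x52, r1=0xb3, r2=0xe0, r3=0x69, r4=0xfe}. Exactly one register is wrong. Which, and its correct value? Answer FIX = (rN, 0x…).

0: ✓ CMP  NZCV=0010
1: · MOVEQ
2: ✓ ADDCS  r2←0xe0
3: ✓ CMP  NZCV=0011
4: ✓ SUBVS  r0←0x64
5: · ADDGE
6: ✓ MOVNE  r0←0x49

FIX = (r0, 0x49)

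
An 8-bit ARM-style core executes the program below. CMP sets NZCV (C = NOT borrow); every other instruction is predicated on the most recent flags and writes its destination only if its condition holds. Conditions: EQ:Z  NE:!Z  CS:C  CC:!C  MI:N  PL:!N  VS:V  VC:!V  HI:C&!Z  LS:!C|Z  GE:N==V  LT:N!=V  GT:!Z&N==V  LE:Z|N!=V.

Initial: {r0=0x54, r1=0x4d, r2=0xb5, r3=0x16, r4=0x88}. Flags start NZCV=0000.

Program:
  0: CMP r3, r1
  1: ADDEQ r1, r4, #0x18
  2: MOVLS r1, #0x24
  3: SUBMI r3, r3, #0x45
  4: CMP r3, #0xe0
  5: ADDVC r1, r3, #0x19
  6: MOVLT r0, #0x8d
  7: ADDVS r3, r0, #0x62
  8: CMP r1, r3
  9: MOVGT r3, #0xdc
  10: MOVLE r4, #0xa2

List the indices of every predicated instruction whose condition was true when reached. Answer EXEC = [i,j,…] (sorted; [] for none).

EXEC = [2,3,5,6,9]

0: ✓ CMP  NZCV=1000
1: · ADDEQ
2: ✓ MOVLS  r1←0x24
3: ✓ SUBMI  r3←0xd1
4: ✓ CMP  NZCV=1000
5: ✓ ADDVC  r1←0xea
6: ✓ MOVLT  r0←0x8d
7: · ADDVS
8: ✓ CMP  NZCV=0010
9: ✓ MOVGT  r3←0xdc
10: · MOVLE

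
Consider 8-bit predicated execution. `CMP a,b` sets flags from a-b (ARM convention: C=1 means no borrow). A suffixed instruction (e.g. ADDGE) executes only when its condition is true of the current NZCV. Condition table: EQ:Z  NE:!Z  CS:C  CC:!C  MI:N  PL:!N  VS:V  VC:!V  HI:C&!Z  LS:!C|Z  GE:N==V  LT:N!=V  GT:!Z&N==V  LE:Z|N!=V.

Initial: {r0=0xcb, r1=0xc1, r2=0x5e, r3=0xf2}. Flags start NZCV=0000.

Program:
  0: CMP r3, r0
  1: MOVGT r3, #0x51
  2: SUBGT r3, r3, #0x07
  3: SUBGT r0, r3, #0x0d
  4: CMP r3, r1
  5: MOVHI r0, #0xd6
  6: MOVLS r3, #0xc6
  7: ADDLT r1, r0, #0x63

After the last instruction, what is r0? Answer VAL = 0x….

0: ✓ CMP  NZCV=0010
1: ✓ MOVGT  r3←0x51
2: ✓ SUBGT  r3←0x4a
3: ✓ SUBGT  r0←0x3d
4: ✓ CMP  NZCV=1001
5: · MOVHI
6: ✓ MOVLS  r3←0xc6
7: · ADDLT

VAL = 0x3d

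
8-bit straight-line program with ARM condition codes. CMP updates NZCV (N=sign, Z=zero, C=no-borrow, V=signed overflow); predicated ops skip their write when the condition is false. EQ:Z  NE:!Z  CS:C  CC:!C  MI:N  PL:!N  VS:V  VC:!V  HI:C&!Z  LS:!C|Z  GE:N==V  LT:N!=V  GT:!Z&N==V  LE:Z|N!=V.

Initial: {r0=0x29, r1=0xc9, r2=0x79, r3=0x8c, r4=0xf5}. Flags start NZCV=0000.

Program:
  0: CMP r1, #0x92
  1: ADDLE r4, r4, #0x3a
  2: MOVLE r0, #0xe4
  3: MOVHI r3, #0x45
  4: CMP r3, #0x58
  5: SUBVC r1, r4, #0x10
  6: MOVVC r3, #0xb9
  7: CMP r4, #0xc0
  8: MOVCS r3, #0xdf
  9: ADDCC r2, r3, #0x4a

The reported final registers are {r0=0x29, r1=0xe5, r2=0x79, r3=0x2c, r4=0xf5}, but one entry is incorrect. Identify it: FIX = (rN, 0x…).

FIX = (r3, 0xdf)

0: ✓ CMP  NZCV=0010
1: · ADDLE
2: · MOVLE
3: ✓ MOVHI  r3←0x45
4: ✓ CMP  NZCV=1000
5: ✓ SUBVC  r1←0xe5
6: ✓ MOVVC  r3←0xb9
7: ✓ CMP  NZCV=0010
8: ✓ MOVCS  r3←0xdf
9: · ADDCC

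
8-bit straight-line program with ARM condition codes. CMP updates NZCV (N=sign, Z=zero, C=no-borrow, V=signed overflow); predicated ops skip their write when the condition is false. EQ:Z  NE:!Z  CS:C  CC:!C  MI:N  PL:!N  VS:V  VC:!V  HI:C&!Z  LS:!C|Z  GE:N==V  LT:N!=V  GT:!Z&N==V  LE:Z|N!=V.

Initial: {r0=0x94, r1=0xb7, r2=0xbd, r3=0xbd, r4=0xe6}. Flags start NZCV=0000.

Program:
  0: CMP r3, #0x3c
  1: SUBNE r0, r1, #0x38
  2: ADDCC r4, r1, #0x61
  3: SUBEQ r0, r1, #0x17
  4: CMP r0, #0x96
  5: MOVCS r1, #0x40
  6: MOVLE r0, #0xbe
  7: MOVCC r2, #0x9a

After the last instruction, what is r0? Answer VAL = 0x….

VAL = 0x7f

0: ✓ CMP  NZCV=1010
1: ✓ SUBNE  r0←0x7f
2: · ADDCC
3: · SUBEQ
4: ✓ CMP  NZCV=1001
5: · MOVCS
6: · MOVLE
7: ✓ MOVCC  r2←0x9a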